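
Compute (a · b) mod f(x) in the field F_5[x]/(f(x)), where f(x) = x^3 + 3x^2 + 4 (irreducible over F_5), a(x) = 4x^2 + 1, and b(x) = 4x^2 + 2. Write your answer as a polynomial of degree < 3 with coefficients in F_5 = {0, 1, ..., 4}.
a · b ≡ x^2 + x + 4 (mod f(x))

Multiply in F_5[x]: a(x)·b(x) = (4x^2 + 1)·(4x^2 + 2) = x^4 + 2x^2 + 2. This has degree ≥ 3, so divide by f(x) over F_5: x^4 + 2x^2 + 2 = (x + 2)·(x^3 + 3x^2 + 4) + (x^2 + x + 4). Hence a·b ≡ x^2 + x + 4 (mod f). (F_5[x]/(f) is a field with 5^3 = 125 elements since f is irreducible of degree 3.)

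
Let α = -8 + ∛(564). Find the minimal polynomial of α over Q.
m_α(x) = x^3 + 24x^2 + 192x - 52

Set β = α + 8 = ∛(564), so β^3 = 564. Then (α + 8)^3 - 564 = 0, i.e. α is a root of g(x) = (x + 8)^3 - 564 = x^3 + 24x^2 + 192x - 52. Since g(x) = h(x + 8) where h(x) = x^3 - 564, and h is irreducible over Q (because 564 is not a perfect cube, so h has no rational root, and a monic cubic with no rational root is irreducible), g is also irreducible (irreducibility is preserved under the substitution x → x + 8). Hence m_α(x) = x^3 + 24x^2 + 192x - 52.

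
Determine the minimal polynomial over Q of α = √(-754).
m_α(x) = x^2 + 754

α satisfies α^2 + 754 = 0, so x^2 + 754 annihilates α. Since d = -754 is squarefree and ≠ 1, it is not a perfect square in Q, so x^2 + 754 has no rational root and is therefore irreducible over Q (a degree-2 polynomial over a field is irreducible iff it has no root). Hence m_α(x) = x^2 + 754.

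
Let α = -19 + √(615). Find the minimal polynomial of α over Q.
m_α(x) = x^2 + 38x - 254

From α + 19 = √(615), squaring gives (α + 19)^2 = 615, i.e. α^2 + 38α + 361 = 615, so α^2 + 38α - 254 = 0. The discriminant of x^2 + 38x - 254 is (38)^2 - 4·(-254) = 1444 + 1016 = 2460, and 4·(615) is not a perfect square in Q since 615 is squarefree and ≠ 1. Hence x^2 + 38x - 254 is irreducible over Q and is the minimal polynomial of α.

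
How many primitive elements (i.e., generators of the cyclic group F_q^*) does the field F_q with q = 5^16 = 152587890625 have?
There are φ(152587890624) = 44043337728 primitive elements

F_q^* is cyclic of order q - 1 = 152587890624. A cyclic group of order m has exactly φ(m) generators. Here m = 152587890624 = 2^6 · 3 · 13 · 17 · 313 · 11489, so the number of primitive elements is φ(152587890624) = 44043337728.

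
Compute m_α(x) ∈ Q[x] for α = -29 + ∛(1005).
m_α(x) = x^3 + 87x^2 + 2523x + 23384

Set β = α + 29 = ∛(1005), so β^3 = 1005. Then (α + 29)^3 - 1005 = 0, i.e. α is a root of g(x) = (x + 29)^3 - 1005 = x^3 + 87x^2 + 2523x + 23384. Since g(x) = h(x + 29) where h(x) = x^3 - 1005, and h is irreducible over Q (because 1005 is not a perfect cube, so h has no rational root, and a monic cubic with no rational root is irreducible), g is also irreducible (irreducibility is preserved under the substitution x → x + 29). Hence m_α(x) = x^3 + 87x^2 + 2523x + 23384.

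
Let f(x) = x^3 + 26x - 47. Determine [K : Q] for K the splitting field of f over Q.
[K : Q] = 6

By the rational root test, any rational root of the monic integer polynomial f(x) = x^3 + 26x - 47 must be an integer dividing the constant term -47, i.e. one of ±{1, 47}. Evaluating: f(1) = -20, f(-1) = -74, f(47) = 104998, f(-47) = -105092; none is 0, so f has no rational root and is therefore irreducible over Q (a cubic with no linear factor over a field is irreducible). For an irreducible cubic, the Galois group is A_3 or S_3 according as the discriminant disc(f) = -4a^3 - 27b^2 = -4·(26)^3 - 27·(-47)^2 = -129947 is or is not a square in Q. Here disc(f) = -129947 is not a perfect square in Q, so the Galois group of f over Q is not contained in A_3 and must be all of S_3. The splitting field has degree |S_3| = 6 over Q, so [K : Q] = 6.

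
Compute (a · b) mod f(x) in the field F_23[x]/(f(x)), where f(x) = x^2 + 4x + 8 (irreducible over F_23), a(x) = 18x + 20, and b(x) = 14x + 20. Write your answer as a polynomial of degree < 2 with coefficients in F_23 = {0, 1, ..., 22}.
a · b ≡ 17 (mod f(x))

Multiply in F_23[x]: a(x)·b(x) = (18x + 20)·(14x + 20) = 22x^2 + 19x + 9. This has degree ≥ 2, so divide by f(x) over F_23: 22x^2 + 19x + 9 = (22)·(x^2 + 4x + 8) + (17). Hence a·b ≡ 17 (mod f). (F_23[x]/(f) is a field with 23^2 = 529 elements since f is irreducible of degree 2.)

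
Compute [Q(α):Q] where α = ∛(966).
[Q(α):Q] = 3

The minimal polynomial of α is x^3 - 966, irreducible over Q since 966 is not a perfect cube (so x^3 - 966 has no rational root). Hence [Q(α):Q] = deg(m_α) = 3.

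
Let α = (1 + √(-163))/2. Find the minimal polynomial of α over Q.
m_α(x) = x^2 - x + 41

From 2α - 1 = √(-163), squaring gives (2α - 1)^2 = -163, i.e. 4α^2 - 4α + 1 = -163, so α^2 - α + (1 + 163)/4 = 0. Since -163 ≡ 1 (mod 4), (1 + 163)/4 = 41 ∈ Z. The polynomial x^2 - x + 41 has discriminant 1 - 4·(41) = -163, which is not a perfect square in Q (d = -163 is squarefree and ≠ 1), so x^2 - x + 41 is irreducible over Q. It is the minimal polynomial of α.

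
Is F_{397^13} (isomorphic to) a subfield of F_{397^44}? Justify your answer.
No: F_{397^13} is not a subfield of F_{397^44}

F_{p^m} embeds in F_{p^n} iff m | n. Here 13 ∤ 44 (since 44 = 3·13 + 5 with remainder 5 ≠ 0), so F_{397^13} is not a subfield of F_{397^44}. Equivalently: if it were, the tower law would give 13 = [F_{397^13}:F_397] dividing [F_{397^44}:F_397] = 44, contradiction.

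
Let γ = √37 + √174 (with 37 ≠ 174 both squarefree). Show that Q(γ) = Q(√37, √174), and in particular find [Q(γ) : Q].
[Q(γ) : Q] = 4 (equivalently, Q(γ) = Q(√37, √174))

Obviously Q(γ) ⊆ Q(√37, √174), and [Q(√37, √174):Q] = 4 (since 37, 174 are distinct squarefree integers > 1 with 6438 not a perfect square). To show equality we compute the minimal polynomial of γ. From γ = √37 + √174: γ^2 = 37 + 2√(6438) + 174 = 211 + 2√(6438), so γ^2 - 211 = 2√(6438); squaring, (γ^2 - 211)^2 = 4·6438, i.e. γ^4 - 422γ^2 + 44521 - 25752 = 0, i.e. γ^4 - 422γ^2 + 18769 = 0. So γ is a root of x^4 - 422x^2 + 18769. This polynomial is irreducible over Q: it has no rational root (each ±√37 ± √174 is irrational), and any factorization into two quadratics over Q would force √(6438) ∈ Q (pairing opposite roots) or √37, √174 ∈ Q (other pairings), all impossible. Hence [Q(γ):Q] = 4 = [Q(√37, √174):Q], so Q(γ) = Q(√37, √174).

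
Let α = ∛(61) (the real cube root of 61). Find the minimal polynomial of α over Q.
m_α(x) = x^3 - 61

α satisfies α^3 = 61, so x^3 - 61 annihilates α. By the rational root test, a rational root p/q (in lowest terms) of x^3 - 61 would satisfy p^3 = 61 q^3, forcing q = 1 and p^3 = 61; but 61 is not a perfect cube, contradiction. A monic cubic over Q with no rational root is irreducible (any nontrivial factorization would include a linear factor). Hence x^3 - 61 is the minimal polynomial of α, and in particular [Q(α):Q] = 3.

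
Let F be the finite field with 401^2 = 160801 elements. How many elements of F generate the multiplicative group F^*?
There are φ(160800) = 42240 primitive elements

F_q^* is cyclic of order q - 1 = 160800. A cyclic group of order m has exactly φ(m) generators. Here m = 160800 = 2^5 · 3 · 5^2 · 67, so the number of primitive elements is φ(160800) = 42240.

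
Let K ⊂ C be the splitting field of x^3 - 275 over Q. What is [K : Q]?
[K : Q] = 6

The roots of x^3 - 275 are ∛275, ω∛275, ω^2∛275 where ω = e^(2πi/3) is a primitive cube root of unity, so K = Q(∛275, ω). Now [Q(∛275):Q] = 3 (since 275 is not a perfect cube, x^3 - 275 is irreducible) and [Q(ω):Q] = 2. Both 2 and 3 divide [K:Q], and [K:Q] ≤ 3·2 = 6, so [K:Q] = 6. (Equivalently: Q(∛275) ⊂ R but ω ∉ R, so [K : Q(∛275)] = 2.)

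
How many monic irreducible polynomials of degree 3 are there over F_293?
There are 8384488 monic irreducible polynomials of degree 3 over F_293

Each element of F_{293^3} that lies in no proper subfield is a root of exactly one monic irreducible of degree 3 over F_293, and each such polynomial has 3 distinct roots in F_{293^3}. By Möbius inversion the count is N_293(3) = (1/3) Σ_{d|3} μ(3/d) · 293^d = (1/3)(μ(3)·293^1 + μ(1)·293^3) = 25153464/3 = 8384488.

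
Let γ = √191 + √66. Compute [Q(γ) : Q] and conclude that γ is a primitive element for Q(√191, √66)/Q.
[Q(γ) : Q] = 4 (equivalently, Q(γ) = Q(√191, √66))

Obviously Q(γ) ⊆ Q(√191, √66), and [Q(√191, √66):Q] = 4 (since 191, 66 are distinct squarefree integers > 1 with 12606 not a perfect square). To show equality we compute the minimal polynomial of γ. From γ = √191 + √66: γ^2 = 191 + 2√(12606) + 66 = 257 + 2√(12606), so γ^2 - 257 = 2√(12606); squaring, (γ^2 - 257)^2 = 4·12606, i.e. γ^4 - 514γ^2 + 66049 - 50424 = 0, i.e. γ^4 - 514γ^2 + 15625 = 0. So γ is a root of x^4 - 514x^2 + 15625. This polynomial is irreducible over Q: it has no rational root (each ±√191 ± √66 is irrational), and any factorization into two quadratics over Q would force √(12606) ∈ Q (pairing opposite roots) or √191, √66 ∈ Q (other pairings), all impossible. Hence [Q(γ):Q] = 4 = [Q(√191, √66):Q], so Q(γ) = Q(√191, √66).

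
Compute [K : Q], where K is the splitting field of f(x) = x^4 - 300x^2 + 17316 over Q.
[K : Q] = 4

Solving the quadratic in x^2: x^2 = (300 ± √(300^2 - 4·17316))/2 = (300 ± √20736)/2 = (300 ± 144)/2, giving x^2 = 78 or x^2 = 222. So f(x) = (x^2 - 78)(x^2 - 222) and the roots of f are ±√78, ±√222. Hence the splitting field is K = Q(√78, √222). Since 78 and 222 are distinct squarefree integers > 1, their product 17316 is not a perfect square, so √222 ∉ Q(√78). By the tower law [K:Q] = [Q(√78,√222):Q(√78)] · [Q(√78):Q] = 2 · 2 = 4.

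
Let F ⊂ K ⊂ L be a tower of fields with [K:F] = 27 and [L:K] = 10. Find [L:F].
[L:F] = 270

The tower law says that for any tower of field extensions F ⊂ K ⊂ L with finite degrees, [L:F] = [L:K] · [K:F]. Here this gives [L:F] = 10 · 27 = 270.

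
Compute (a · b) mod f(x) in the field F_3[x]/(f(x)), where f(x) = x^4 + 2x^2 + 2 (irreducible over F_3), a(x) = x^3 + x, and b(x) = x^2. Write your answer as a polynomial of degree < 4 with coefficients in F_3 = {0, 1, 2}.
a · b ≡ 2x^3 + x (mod f(x))

Multiply in F_3[x]: a(x)·b(x) = (x^3 + x)·(x^2) = x^5 + x^3. This has degree ≥ 4, so divide by f(x) over F_3: x^5 + x^3 = (x)·(x^4 + 2x^2 + 2) + (2x^3 + x). Hence a·b ≡ 2x^3 + x (mod f). (F_3[x]/(f) is a field with 3^4 = 81 elements since f is irreducible of degree 4.)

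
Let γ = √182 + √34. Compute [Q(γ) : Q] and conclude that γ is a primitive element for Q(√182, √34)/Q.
[Q(γ) : Q] = 4 (equivalently, Q(γ) = Q(√182, √34))

Obviously Q(γ) ⊆ Q(√182, √34), and [Q(√182, √34):Q] = 4 (since 182, 34 are distinct squarefree integers > 1 with 6188 not a perfect square). To show equality we compute the minimal polynomial of γ. From γ = √182 + √34: γ^2 = 182 + 2√(6188) + 34 = 216 + 2√(6188), so γ^2 - 216 = 2√(6188); squaring, (γ^2 - 216)^2 = 4·6188, i.e. γ^4 - 432γ^2 + 46656 - 24752 = 0, i.e. γ^4 - 432γ^2 + 21904 = 0. So γ is a root of x^4 - 432x^2 + 21904. This polynomial is irreducible over Q: it has no rational root (each ±√182 ± √34 is irrational), and any factorization into two quadratics over Q would force √(6188) ∈ Q (pairing opposite roots) or √182, √34 ∈ Q (other pairings), all impossible. Hence [Q(γ):Q] = 4 = [Q(√182, √34):Q], so Q(γ) = Q(√182, √34).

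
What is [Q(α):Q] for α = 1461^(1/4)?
[Q(α):Q] = 4

α is a root of x^4 - 1461. By Eisenstein's criterion at the prime p = 3 (which divides the constant term 1461 but p^2 = 9 does not, since 1461 is squarefree), x^4 - 1461 is irreducible over Q. Hence [Q(α):Q] = 4.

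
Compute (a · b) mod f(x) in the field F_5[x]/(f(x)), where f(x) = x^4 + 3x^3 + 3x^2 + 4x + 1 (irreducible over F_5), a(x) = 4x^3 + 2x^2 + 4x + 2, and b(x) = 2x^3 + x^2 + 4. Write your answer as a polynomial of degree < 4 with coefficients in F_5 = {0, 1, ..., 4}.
a · b ≡ 3x^3 + 4x^2 + x + 4 (mod f(x))

Multiply in F_5[x]: a(x)·b(x) = (4x^3 + 2x^2 + 4x + 2)·(2x^3 + x^2 + 4) = 3x^6 + 3x^5 + 4x^3 + x + 3. This has degree ≥ 4, so divide by f(x) over F_5: 3x^6 + 3x^5 + 4x^3 + x + 3 = (3x^2 + 4x + 4)·(x^4 + 3x^3 + 3x^2 + 4x + 1) + (3x^3 + 4x^2 + x + 4). Hence a·b ≡ 3x^3 + 4x^2 + x + 4 (mod f). (F_5[x]/(f) is a field with 5^4 = 625 elements since f is irreducible of degree 4.)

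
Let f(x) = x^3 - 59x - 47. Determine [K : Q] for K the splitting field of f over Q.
[K : Q] = 6

By the rational root test, any rational root of the monic integer polynomial f(x) = x^3 - 59x - 47 must be an integer dividing the constant term -47, i.e. one of ±{1, 47}. Evaluating: f(1) = -105, f(-1) = 11, f(47) = 101003, f(-47) = -101097; none is 0, so f has no rational root and is therefore irreducible over Q (a cubic with no linear factor over a field is irreducible). For an irreducible cubic, the Galois group is A_3 or S_3 according as the discriminant disc(f) = -4a^3 - 27b^2 = -4·(-59)^3 - 27·(-47)^2 = 761873 is or is not a square in Q. Here disc(f) = 761873 is not a perfect square in Q, so the Galois group of f over Q is not contained in A_3 and must be all of S_3. The splitting field has degree |S_3| = 6 over Q, so [K : Q] = 6.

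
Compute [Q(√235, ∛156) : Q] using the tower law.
[Q(√235, ∛156) : Q] = 6

Let L = Q(√235, ∛156). Since Q(√235) ⊂ L and [Q(√235):Q] = 2, the tower law gives 2 | [L:Q]. Likewise Q(∛156) ⊂ L with [Q(∛156):Q] = 3 (because 156 is not a perfect cube), so 3 | [L:Q]. As gcd(2,3) = 1, [L:Q] is divisible by 6. Conversely L is generated over Q by √235 and ∛156, so [L:Q] ≤ 2·3 = 6. Therefore [Q(√235, ∛156) : Q] = 6.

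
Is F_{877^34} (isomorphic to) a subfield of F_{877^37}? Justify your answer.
No: F_{877^34} is not a subfield of F_{877^37}

F_{p^m} embeds in F_{p^n} iff m | n. Here 34 ∤ 37 (since 37 = 1·34 + 3 with remainder 3 ≠ 0), so F_{877^34} is not a subfield of F_{877^37}. Equivalently: if it were, the tower law would give 34 = [F_{877^34}:F_877] dividing [F_{877^37}:F_877] = 37, contradiction.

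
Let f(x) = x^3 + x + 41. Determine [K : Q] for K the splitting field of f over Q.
[K : Q] = 6

By the rational root test, any rational root of the monic integer polynomial f(x) = x^3 + x + 41 must be an integer dividing the constant term 41, i.e. one of ±{1, 41}. Evaluating: f(1) = 43, f(-1) = 39, f(41) = 69003, f(-41) = -68921; none is 0, so f has no rational root and is therefore irreducible over Q (a cubic with no linear factor over a field is irreducible). For an irreducible cubic, the Galois group is A_3 or S_3 according as the discriminant disc(f) = -4a^3 - 27b^2 = -4·(1)^3 - 27·(41)^2 = -45391 is or is not a square in Q. Here disc(f) = -45391 is not a perfect square in Q, so the Galois group of f over Q is not contained in A_3 and must be all of S_3. The splitting field has degree |S_3| = 6 over Q, so [K : Q] = 6.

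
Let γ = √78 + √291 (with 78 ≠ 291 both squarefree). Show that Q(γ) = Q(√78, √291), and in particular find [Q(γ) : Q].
[Q(γ) : Q] = 4 (equivalently, Q(γ) = Q(√78, √291))

Obviously Q(γ) ⊆ Q(√78, √291), and [Q(√78, √291):Q] = 4 (since 78, 291 are distinct squarefree integers > 1 with 22698 not a perfect square). To show equality we compute the minimal polynomial of γ. From γ = √78 + √291: γ^2 = 78 + 2√(22698) + 291 = 369 + 2√(22698), so γ^2 - 369 = 2√(22698); squaring, (γ^2 - 369)^2 = 4·22698, i.e. γ^4 - 738γ^2 + 136161 - 90792 = 0, i.e. γ^4 - 738γ^2 + 45369 = 0. So γ is a root of x^4 - 738x^2 + 45369. This polynomial is irreducible over Q: it has no rational root (each ±√78 ± √291 is irrational), and any factorization into two quadratics over Q would force √(22698) ∈ Q (pairing opposite roots) or √78, √291 ∈ Q (other pairings), all impossible. Hence [Q(γ):Q] = 4 = [Q(√78, √291):Q], so Q(γ) = Q(√78, √291).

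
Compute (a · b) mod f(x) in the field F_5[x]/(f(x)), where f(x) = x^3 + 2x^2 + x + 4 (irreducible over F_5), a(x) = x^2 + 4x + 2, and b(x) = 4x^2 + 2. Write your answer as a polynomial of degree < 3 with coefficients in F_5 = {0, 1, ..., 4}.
a · b ≡ 4x + 2 (mod f(x))

Multiply in F_5[x]: a(x)·b(x) = (x^2 + 4x + 2)·(4x^2 + 2) = 4x^4 + x^3 + 3x + 4. This has degree ≥ 3, so divide by f(x) over F_5: 4x^4 + x^3 + 3x + 4 = (4x + 3)·(x^3 + 2x^2 + x + 4) + (4x + 2). Hence a·b ≡ 4x + 2 (mod f). (F_5[x]/(f) is a field with 5^3 = 125 elements since f is irreducible of degree 3.)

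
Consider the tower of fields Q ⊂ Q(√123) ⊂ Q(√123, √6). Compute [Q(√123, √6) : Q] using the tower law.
[Q(√123, √6) : Q] = 4

[Q(√123):Q] = 2 (min poly x^2 - 123, irreducible since 123 is squarefree > 1). For the top step, suppose √6 ∈ Q(√123), say √6 = c + d√123 with c, d ∈ Q. Squaring: 6 = c^2 + 123d^2 + 2cd√123. Since √123 ∉ Q this forces 2cd = 0. If d = 0 then √6 = c ∈ Q, contradicting 6 squarefree > 1. If c = 0 then 6 = 123d^2, so 123·6 = (123d)^2 is a perfect square in Q — but 123·6 = 738 is not a perfect square (since 123 and 6 are distinct squarefree integers). Contradiction. Hence √6 ∉ Q(√123), so x^2 - 6 stays irreducible over Q(√123) and [Q(√123, √6) : Q(√123)] = 2. By the tower law, [Q(√123, √6) : Q] = 2 · 2 = 4.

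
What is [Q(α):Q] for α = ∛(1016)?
[Q(α):Q] = 3

The minimal polynomial of α is x^3 - 1016, irreducible over Q since 1016 is not a perfect cube (so x^3 - 1016 has no rational root). Hence [Q(α):Q] = deg(m_α) = 3.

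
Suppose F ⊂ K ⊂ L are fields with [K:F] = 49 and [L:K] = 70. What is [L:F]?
[L:F] = 3430

The tower law says that for any tower of field extensions F ⊂ K ⊂ L with finite degrees, [L:F] = [L:K] · [K:F]. Here this gives [L:F] = 70 · 49 = 3430.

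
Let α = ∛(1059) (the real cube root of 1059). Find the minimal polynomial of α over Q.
m_α(x) = x^3 - 1059

α satisfies α^3 = 1059, so x^3 - 1059 annihilates α. By the rational root test, a rational root p/q (in lowest terms) of x^3 - 1059 would satisfy p^3 = 1059 q^3, forcing q = 1 and p^3 = 1059; but 1059 is not a perfect cube, contradiction. A monic cubic over Q with no rational root is irreducible (any nontrivial factorization would include a linear factor). Hence x^3 - 1059 is the minimal polynomial of α, and in particular [Q(α):Q] = 3.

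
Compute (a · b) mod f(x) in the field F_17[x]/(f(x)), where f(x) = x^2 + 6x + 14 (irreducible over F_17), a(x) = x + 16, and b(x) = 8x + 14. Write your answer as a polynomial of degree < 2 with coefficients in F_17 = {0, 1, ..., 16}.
a · b ≡ 9x + 10 (mod f(x))

Multiply in F_17[x]: a(x)·b(x) = (x + 16)·(8x + 14) = 8x^2 + 6x + 3. This has degree ≥ 2, so divide by f(x) over F_17: 8x^2 + 6x + 3 = (8)·(x^2 + 6x + 14) + (9x + 10). Hence a·b ≡ 9x + 10 (mod f). (F_17[x]/(f) is a field with 17^2 = 289 elements since f is irreducible of degree 2.)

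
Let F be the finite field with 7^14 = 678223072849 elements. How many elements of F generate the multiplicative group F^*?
There are φ(678223072848) = 216063877120 primitive elements

F_q^* is cyclic of order q - 1 = 678223072848. A cyclic group of order m has exactly φ(m) generators. Here m = 678223072848 = 2^4 · 3 · 29 · 113 · 911 · 4733, so the number of primitive elements is φ(678223072848) = 216063877120.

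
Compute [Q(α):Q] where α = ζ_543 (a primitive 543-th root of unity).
[Q(α):Q] = 360

The minimal polynomial of ζ_543 over Q is the 543-th cyclotomic polynomial Φ_543(x), which is irreducible over Q and has degree φ(543) = 360. Hence [Q(α):Q] = φ(543) = 360.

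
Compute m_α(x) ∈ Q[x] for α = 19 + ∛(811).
m_α(x) = x^3 - 57x^2 + 1083x - 7670

Set β = α - 19 = ∛(811), so β^3 = 811. Then (α - 19)^3 - 811 = 0, i.e. α is a root of g(x) = (x - 19)^3 - 811 = x^3 - 57x^2 + 1083x - 7670. Since g(x) = h(x - 19) where h(x) = x^3 - 811, and h is irreducible over Q (because 811 is not a perfect cube, so h has no rational root, and a monic cubic with no rational root is irreducible), g is also irreducible (irreducibility is preserved under the substitution x → x - 19). Hence m_α(x) = x^3 - 57x^2 + 1083x - 7670.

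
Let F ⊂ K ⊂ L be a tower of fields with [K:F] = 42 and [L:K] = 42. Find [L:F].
[L:F] = 1764

The tower law says that for any tower of field extensions F ⊂ K ⊂ L with finite degrees, [L:F] = [L:K] · [K:F]. Here this gives [L:F] = 42 · 42 = 1764.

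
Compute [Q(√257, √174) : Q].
[Q(√257, √174) : Q] = 4

[Q(√257):Q] = 2 (min poly x^2 - 257, irreducible since 257 is squarefree > 1). For the top step, suppose √174 ∈ Q(√257), say √174 = c + d√257 with c, d ∈ Q. Squaring: 174 = c^2 + 257d^2 + 2cd√257. Since √257 ∉ Q this forces 2cd = 0. If d = 0 then √174 = c ∈ Q, contradicting 174 squarefree > 1. If c = 0 then 174 = 257d^2, so 257·174 = (257d)^2 is a perfect square in Q — but 257·174 = 44718 is not a perfect square (since 257 and 174 are distinct squarefree integers). Contradiction. Hence √174 ∉ Q(√257), so x^2 - 174 stays irreducible over Q(√257) and [Q(√257, √174) : Q(√257)] = 2. By the tower law, [Q(√257, √174) : Q] = 2 · 2 = 4.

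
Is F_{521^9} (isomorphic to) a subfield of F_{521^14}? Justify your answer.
No: F_{521^9} is not a subfield of F_{521^14}

F_{p^m} embeds in F_{p^n} iff m | n. Here 9 ∤ 14 (since 14 = 1·9 + 5 with remainder 5 ≠ 0), so F_{521^9} is not a subfield of F_{521^14}. Equivalently: if it were, the tower law would give 9 = [F_{521^9}:F_521] dividing [F_{521^14}:F_521] = 14, contradiction.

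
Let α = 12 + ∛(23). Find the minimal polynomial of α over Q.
m_α(x) = x^3 - 36x^2 + 432x - 1751

Set β = α - 12 = ∛(23), so β^3 = 23. Then (α - 12)^3 - 23 = 0, i.e. α is a root of g(x) = (x - 12)^3 - 23 = x^3 - 36x^2 + 432x - 1751. Since g(x) = h(x - 12) where h(x) = x^3 - 23, and h is irreducible over Q (because 23 is not a perfect cube, so h has no rational root, and a monic cubic with no rational root is irreducible), g is also irreducible (irreducibility is preserved under the substitution x → x - 12). Hence m_α(x) = x^3 - 36x^2 + 432x - 1751.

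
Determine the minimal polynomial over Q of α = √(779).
m_α(x) = x^2 - 779

α satisfies α^2 - 779 = 0, so x^2 - 779 annihilates α. Since d = 779 is squarefree and ≠ 1, it is not a perfect square in Q, so x^2 - 779 has no rational root and is therefore irreducible over Q (a degree-2 polynomial over a field is irreducible iff it has no root). Hence m_α(x) = x^2 - 779.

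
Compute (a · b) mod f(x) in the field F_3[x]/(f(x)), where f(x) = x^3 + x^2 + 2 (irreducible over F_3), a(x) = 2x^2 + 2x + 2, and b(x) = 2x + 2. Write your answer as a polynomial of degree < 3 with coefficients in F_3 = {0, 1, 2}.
a · b ≡ x^2 + 2x + 2 (mod f(x))

Multiply in F_3[x]: a(x)·b(x) = (2x^2 + 2x + 2)·(2x + 2) = x^3 + 2x^2 + 2x + 1. This has degree ≥ 3, so divide by f(x) over F_3: x^3 + 2x^2 + 2x + 1 = (1)·(x^3 + x^2 + 2) + (x^2 + 2x + 2). Hence a·b ≡ x^2 + 2x + 2 (mod f). (F_3[x]/(f) is a field with 3^3 = 27 elements since f is irreducible of degree 3.)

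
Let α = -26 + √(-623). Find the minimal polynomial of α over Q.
m_α(x) = x^2 + 52x + 1299

From α + 26 = √(-623), squaring gives (α + 26)^2 = -623, i.e. α^2 + 52α + 676 = -623, so α^2 + 52α + 1299 = 0. The discriminant of x^2 + 52x + 1299 is (52)^2 - 4·(1299) = 2704 - 5196 = -2492, and 4·(-623) is not a perfect square in Q since -623 is squarefree and ≠ 1. Hence x^2 + 52x + 1299 is irreducible over Q and is the minimal polynomial of α.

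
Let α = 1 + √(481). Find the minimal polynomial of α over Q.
m_α(x) = x^2 - 2x - 480

From α - 1 = √(481), squaring gives (α - 1)^2 = 481, i.e. α^2 - 2α + 1 = 481, so α^2 - 2α - 480 = 0. The discriminant of x^2 - 2x - 480 is (-2)^2 - 4·(-480) = 4 + 1920 = 1924, and 4·(481) is not a perfect square in Q since 481 is squarefree and ≠ 1. Hence x^2 - 2x - 480 is irreducible over Q and is the minimal polynomial of α.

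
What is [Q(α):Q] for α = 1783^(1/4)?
[Q(α):Q] = 4

α is a root of x^4 - 1783. By Eisenstein's criterion at the prime p = 1783 (which divides the constant term 1783 but p^2 = 3179089 does not, since 1783 is squarefree), x^4 - 1783 is irreducible over Q. Hence [Q(α):Q] = 4.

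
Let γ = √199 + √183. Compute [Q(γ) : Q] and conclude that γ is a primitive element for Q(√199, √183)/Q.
[Q(γ) : Q] = 4 (equivalently, Q(γ) = Q(√199, √183))

Obviously Q(γ) ⊆ Q(√199, √183), and [Q(√199, √183):Q] = 4 (since 199, 183 are distinct squarefree integers > 1 with 36417 not a perfect square). To show equality we compute the minimal polynomial of γ. From γ = √199 + √183: γ^2 = 199 + 2√(36417) + 183 = 382 + 2√(36417), so γ^2 - 382 = 2√(36417); squaring, (γ^2 - 382)^2 = 4·36417, i.e. γ^4 - 764γ^2 + 145924 - 145668 = 0, i.e. γ^4 - 764γ^2 + 256 = 0. So γ is a root of x^4 - 764x^2 + 256. This polynomial is irreducible over Q: it has no rational root (each ±√199 ± √183 is irrational), and any factorization into two quadratics over Q would force √(36417) ∈ Q (pairing opposite roots) or √199, √183 ∈ Q (other pairings), all impossible. Hence [Q(γ):Q] = 4 = [Q(√199, √183):Q], so Q(γ) = Q(√199, √183).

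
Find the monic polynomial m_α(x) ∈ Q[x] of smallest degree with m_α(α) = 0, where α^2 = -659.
m_α(x) = x^2 + 659

α satisfies α^2 + 659 = 0, so x^2 + 659 annihilates α. Since d = -659 is squarefree and ≠ 1, it is not a perfect square in Q, so x^2 + 659 has no rational root and is therefore irreducible over Q (a degree-2 polynomial over a field is irreducible iff it has no root). Hence m_α(x) = x^2 + 659.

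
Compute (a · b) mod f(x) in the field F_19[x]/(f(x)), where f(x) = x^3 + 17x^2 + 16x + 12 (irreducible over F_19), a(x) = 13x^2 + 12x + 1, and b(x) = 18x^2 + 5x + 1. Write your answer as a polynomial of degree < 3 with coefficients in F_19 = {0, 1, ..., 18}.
a · b ≡ 11x^2 + 7x (mod f(x))

Multiply in F_19[x]: a(x)·b(x) = (13x^2 + 12x + 1)·(18x^2 + 5x + 1) = 6x^4 + 15x^3 + 15x^2 + 17x + 1. This has degree ≥ 3, so divide by f(x) over F_19: 6x^4 + 15x^3 + 15x^2 + 17x + 1 = (6x + 8)·(x^3 + 17x^2 + 16x + 12) + (11x^2 + 7x). Hence a·b ≡ 11x^2 + 7x (mod f). (F_19[x]/(f) is a field with 19^3 = 6859 elements since f is irreducible of degree 3.)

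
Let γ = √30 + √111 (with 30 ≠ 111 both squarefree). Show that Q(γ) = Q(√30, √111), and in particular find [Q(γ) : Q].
[Q(γ) : Q] = 4 (equivalently, Q(γ) = Q(√30, √111))

Obviously Q(γ) ⊆ Q(√30, √111), and [Q(√30, √111):Q] = 4 (since 30, 111 are distinct squarefree integers > 1 with 3330 not a perfect square). To show equality we compute the minimal polynomial of γ. From γ = √30 + √111: γ^2 = 30 + 2√(3330) + 111 = 141 + 2√(3330), so γ^2 - 141 = 2√(3330); squaring, (γ^2 - 141)^2 = 4·3330, i.e. γ^4 - 282γ^2 + 19881 - 13320 = 0, i.e. γ^4 - 282γ^2 + 6561 = 0. So γ is a root of x^4 - 282x^2 + 6561. This polynomial is irreducible over Q: it has no rational root (each ±√30 ± √111 is irrational), and any factorization into two quadratics over Q would force √(3330) ∈ Q (pairing opposite roots) or √30, √111 ∈ Q (other pairings), all impossible. Hence [Q(γ):Q] = 4 = [Q(√30, √111):Q], so Q(γ) = Q(√30, √111).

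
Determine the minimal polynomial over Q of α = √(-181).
m_α(x) = x^2 + 181

α satisfies α^2 + 181 = 0, so x^2 + 181 annihilates α. Since d = -181 is squarefree and ≠ 1, it is not a perfect square in Q, so x^2 + 181 has no rational root and is therefore irreducible over Q (a degree-2 polynomial over a field is irreducible iff it has no root). Hence m_α(x) = x^2 + 181.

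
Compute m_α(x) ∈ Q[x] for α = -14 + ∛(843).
m_α(x) = x^3 + 42x^2 + 588x + 1901

Set β = α + 14 = ∛(843), so β^3 = 843. Then (α + 14)^3 - 843 = 0, i.e. α is a root of g(x) = (x + 14)^3 - 843 = x^3 + 42x^2 + 588x + 1901. Since g(x) = h(x + 14) where h(x) = x^3 - 843, and h is irreducible over Q (because 843 is not a perfect cube, so h has no rational root, and a monic cubic with no rational root is irreducible), g is also irreducible (irreducibility is preserved under the substitution x → x + 14). Hence m_α(x) = x^3 + 42x^2 + 588x + 1901.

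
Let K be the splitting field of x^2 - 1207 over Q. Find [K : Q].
[K : Q] = 2

f(x) = x^2 - 1207 factors as (x - √1207)(x + √1207). The splitting field is K = Q(√1207). Since 1207 is squarefree and > 1, it is not a perfect square, so x^2 - 1207 is irreducible over Q and [Q(√1207) : Q] = 2. Hence [K : Q] = 2.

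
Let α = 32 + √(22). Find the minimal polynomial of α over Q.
m_α(x) = x^2 - 64x + 1002

From α - 32 = √(22), squaring gives (α - 32)^2 = 22, i.e. α^2 - 64α + 1024 = 22, so α^2 - 64α + 1002 = 0. The discriminant of x^2 - 64x + 1002 is (-64)^2 - 4·(1002) = 4096 - 4008 = 88, and 4·(22) is not a perfect square in Q since 22 is squarefree and ≠ 1. Hence x^2 - 64x + 1002 is irreducible over Q and is the minimal polynomial of α.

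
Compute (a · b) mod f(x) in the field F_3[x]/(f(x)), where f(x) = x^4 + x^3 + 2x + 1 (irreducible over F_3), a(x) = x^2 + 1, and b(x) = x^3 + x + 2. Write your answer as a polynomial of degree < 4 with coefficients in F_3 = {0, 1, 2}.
a · b ≡ 2x (mod f(x))

Multiply in F_3[x]: a(x)·b(x) = (x^2 + 1)·(x^3 + x + 2) = x^5 + 2x^3 + 2x^2 + x + 2. This has degree ≥ 4, so divide by f(x) over F_3: x^5 + 2x^3 + 2x^2 + x + 2 = (x + 2)·(x^4 + x^3 + 2x + 1) + (2x). Hence a·b ≡ 2x (mod f). (F_3[x]/(f) is a field with 3^4 = 81 elements since f is irreducible of degree 4.)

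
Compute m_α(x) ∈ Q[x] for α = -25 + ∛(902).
m_α(x) = x^3 + 75x^2 + 1875x + 14723

Set β = α + 25 = ∛(902), so β^3 = 902. Then (α + 25)^3 - 902 = 0, i.e. α is a root of g(x) = (x + 25)^3 - 902 = x^3 + 75x^2 + 1875x + 14723. Since g(x) = h(x + 25) where h(x) = x^3 - 902, and h is irreducible over Q (because 902 is not a perfect cube, so h has no rational root, and a monic cubic with no rational root is irreducible), g is also irreducible (irreducibility is preserved under the substitution x → x + 25). Hence m_α(x) = x^3 + 75x^2 + 1875x + 14723.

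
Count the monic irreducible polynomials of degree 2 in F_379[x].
There are 71631 monic irreducible polynomials of degree 2 over F_379

Each element of F_{379^2} that lies in no proper subfield is a root of exactly one monic irreducible of degree 2 over F_379, and each such polynomial has 2 distinct roots in F_{379^2}. By Möbius inversion the count is N_379(2) = (1/2) Σ_{d|2} μ(2/d) · 379^d = (1/2)(μ(2)·379^1 + μ(1)·379^2) = 143262/2 = 71631.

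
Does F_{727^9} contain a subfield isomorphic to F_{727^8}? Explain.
No: F_{727^8} is not a subfield of F_{727^9}

F_{p^m} embeds in F_{p^n} iff m | n. Here 8 ∤ 9 (since 9 = 1·8 + 1 with remainder 1 ≠ 0), so F_{727^8} is not a subfield of F_{727^9}. Equivalently: if it were, the tower law would give 8 = [F_{727^8}:F_727] dividing [F_{727^9}:F_727] = 9, contradiction.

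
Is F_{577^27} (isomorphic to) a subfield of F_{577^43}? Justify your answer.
No: F_{577^27} is not a subfield of F_{577^43}

F_{p^m} embeds in F_{p^n} iff m | n. Here 27 ∤ 43 (since 43 = 1·27 + 16 with remainder 16 ≠ 0), so F_{577^27} is not a subfield of F_{577^43}. Equivalently: if it were, the tower law would give 27 = [F_{577^27}:F_577] dividing [F_{577^43}:F_577] = 43, contradiction.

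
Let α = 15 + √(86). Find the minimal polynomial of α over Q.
m_α(x) = x^2 - 30x + 139

From α - 15 = √(86), squaring gives (α - 15)^2 = 86, i.e. α^2 - 30α + 225 = 86, so α^2 - 30α + 139 = 0. The discriminant of x^2 - 30x + 139 is (-30)^2 - 4·(139) = 900 - 556 = 344, and 4·(86) is not a perfect square in Q since 86 is squarefree and ≠ 1. Hence x^2 - 30x + 139 is irreducible over Q and is the minimal polynomial of α.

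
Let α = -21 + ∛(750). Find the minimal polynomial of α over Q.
m_α(x) = x^3 + 63x^2 + 1323x + 8511

Set β = α + 21 = ∛(750), so β^3 = 750. Then (α + 21)^3 - 750 = 0, i.e. α is a root of g(x) = (x + 21)^3 - 750 = x^3 + 63x^2 + 1323x + 8511. Since g(x) = h(x + 21) where h(x) = x^3 - 750, and h is irreducible over Q (because 750 is not a perfect cube, so h has no rational root, and a monic cubic with no rational root is irreducible), g is also irreducible (irreducibility is preserved under the substitution x → x + 21). Hence m_α(x) = x^3 + 63x^2 + 1323x + 8511.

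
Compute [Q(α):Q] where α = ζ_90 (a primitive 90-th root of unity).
[Q(α):Q] = 24

The minimal polynomial of ζ_90 over Q is the 90-th cyclotomic polynomial Φ_90(x), which is irreducible over Q and has degree φ(90) = 24. Hence [Q(α):Q] = φ(90) = 24.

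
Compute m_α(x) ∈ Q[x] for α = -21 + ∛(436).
m_α(x) = x^3 + 63x^2 + 1323x + 8825

Set β = α + 21 = ∛(436), so β^3 = 436. Then (α + 21)^3 - 436 = 0, i.e. α is a root of g(x) = (x + 21)^3 - 436 = x^3 + 63x^2 + 1323x + 8825. Since g(x) = h(x + 21) where h(x) = x^3 - 436, and h is irreducible over Q (because 436 is not a perfect cube, so h has no rational root, and a monic cubic with no rational root is irreducible), g is also irreducible (irreducibility is preserved under the substitution x → x + 21). Hence m_α(x) = x^3 + 63x^2 + 1323x + 8825.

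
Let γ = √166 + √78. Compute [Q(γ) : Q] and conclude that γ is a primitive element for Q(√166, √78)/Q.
[Q(γ) : Q] = 4 (equivalently, Q(γ) = Q(√166, √78))

Obviously Q(γ) ⊆ Q(√166, √78), and [Q(√166, √78):Q] = 4 (since 166, 78 are distinct squarefree integers > 1 with 12948 not a perfect square). To show equality we compute the minimal polynomial of γ. From γ = √166 + √78: γ^2 = 166 + 2√(12948) + 78 = 244 + 2√(12948), so γ^2 - 244 = 2√(12948); squaring, (γ^2 - 244)^2 = 4·12948, i.e. γ^4 - 488γ^2 + 59536 - 51792 = 0, i.e. γ^4 - 488γ^2 + 7744 = 0. So γ is a root of x^4 - 488x^2 + 7744. This polynomial is irreducible over Q: it has no rational root (each ±√166 ± √78 is irrational), and any factorization into two quadratics over Q would force √(12948) ∈ Q (pairing opposite roots) or √166, √78 ∈ Q (other pairings), all impossible. Hence [Q(γ):Q] = 4 = [Q(√166, √78):Q], so Q(γ) = Q(√166, √78).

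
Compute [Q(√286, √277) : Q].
[Q(√286, √277) : Q] = 4

[Q(√286):Q] = 2 (min poly x^2 - 286, irreducible since 286 is squarefree > 1). For the top step, suppose √277 ∈ Q(√286), say √277 = c + d√286 with c, d ∈ Q. Squaring: 277 = c^2 + 286d^2 + 2cd√286. Since √286 ∉ Q this forces 2cd = 0. If d = 0 then √277 = c ∈ Q, contradicting 277 squarefree > 1. If c = 0 then 277 = 286d^2, so 286·277 = (286d)^2 is a perfect square in Q — but 286·277 = 79222 is not a perfect square (since 286 and 277 are distinct squarefree integers). Contradiction. Hence √277 ∉ Q(√286), so x^2 - 277 stays irreducible over Q(√286) and [Q(√286, √277) : Q(√286)] = 2. By the tower law, [Q(√286, √277) : Q] = 2 · 2 = 4.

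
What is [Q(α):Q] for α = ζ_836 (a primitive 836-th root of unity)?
[Q(α):Q] = 360

The minimal polynomial of ζ_836 over Q is the 836-th cyclotomic polynomial Φ_836(x), which is irreducible over Q and has degree φ(836) = 360. Hence [Q(α):Q] = φ(836) = 360.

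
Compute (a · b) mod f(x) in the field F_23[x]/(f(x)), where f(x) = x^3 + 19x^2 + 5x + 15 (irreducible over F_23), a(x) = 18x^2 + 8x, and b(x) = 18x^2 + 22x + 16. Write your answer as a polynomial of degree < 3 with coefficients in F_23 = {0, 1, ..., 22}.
a · b ≡ x^2 + 3x + 14 (mod f(x))

Multiply in F_23[x]: a(x)·b(x) = (18x^2 + 8x)·(18x^2 + 22x + 16) = 2x^4 + 11x^3 + 4x^2 + 13x. This has degree ≥ 3, so divide by f(x) over F_23: 2x^4 + 11x^3 + 4x^2 + 13x = (2x + 19)·(x^3 + 19x^2 + 5x + 15) + (x^2 + 3x + 14). Hence a·b ≡ x^2 + 3x + 14 (mod f). (F_23[x]/(f) is a field with 23^3 = 12167 elements since f is irreducible of degree 3.)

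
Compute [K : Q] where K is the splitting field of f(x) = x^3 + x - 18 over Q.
[K : Q] = 6

By the rational root test, any rational root of the monic integer polynomial f(x) = x^3 + x - 18 must be an integer dividing the constant term -18, i.e. one of ±{1, 2, 3, 6, 9, 18}. Evaluating: f(1) = -16, f(-1) = -20, f(2) = -8, f(-2) = -28, f(3) = 12, f(-3) = -48, f(6) = 204, f(-6) = -240, f(9) = 720, f(-9) = -756, f(18) = 5832, f(-18) = -5868; none is 0, so f has no rational root and is therefore irreducible over Q (a cubic with no linear factor over a field is irreducible). For an irreducible cubic, the Galois group is A_3 or S_3 according as the discriminant disc(f) = -4a^3 - 27b^2 = -4·(1)^3 - 27·(-18)^2 = -8752 is or is not a square in Q. Here disc(f) = -8752 is not a perfect square in Q, so the Galois group of f over Q is not contained in A_3 and must be all of S_3. The splitting field has degree |S_3| = 6 over Q, so [K : Q] = 6.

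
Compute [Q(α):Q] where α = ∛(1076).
[Q(α):Q] = 3

The minimal polynomial of α is x^3 - 1076, irreducible over Q since 1076 is not a perfect cube (so x^3 - 1076 has no rational root). Hence [Q(α):Q] = deg(m_α) = 3.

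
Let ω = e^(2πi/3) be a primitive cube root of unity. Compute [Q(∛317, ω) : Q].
[Q(∛317, ω) : Q] = 6

[Q(∛317):Q] = 3 (min poly x^3 - 317, irreducible since 317 is not a perfect cube). [Q(ω):Q] = 2 (min poly x^2 + x + 1). Since Q(∛317) ⊂ R and ω ∉ R, we have ω ∉ Q(∛317), so x^2 + x + 1 remains irreducible over Q(∛317) and [Q(∛317, ω) : Q(∛317)] = 2. By the tower law, [Q(∛317, ω) : Q] = 3 · 2 = 6. (In fact Q(∛317, ω) is the splitting field of x^3 - 317 over Q.)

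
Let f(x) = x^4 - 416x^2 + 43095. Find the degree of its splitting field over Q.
[K : Q] = 4

Solving the quadratic in x^2: x^2 = (416 ± √(416^2 - 4·43095))/2 = (416 ± √676)/2 = (416 ± 26)/2, giving x^2 = 221 or x^2 = 195. So f(x) = (x^2 - 221)(x^2 - 195) and the roots of f are ±√221, ±√195. Hence the splitting field is K = Q(√221, √195). Since 221 and 195 are distinct squarefree integers > 1, their product 43095 is not a perfect square, so √195 ∉ Q(√221). By the tower law [K:Q] = [Q(√221,√195):Q(√221)] · [Q(√221):Q] = 2 · 2 = 4.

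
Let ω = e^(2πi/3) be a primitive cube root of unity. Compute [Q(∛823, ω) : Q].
[Q(∛823, ω) : Q] = 6

[Q(∛823):Q] = 3 (min poly x^3 - 823, irreducible since 823 is not a perfect cube). [Q(ω):Q] = 2 (min poly x^2 + x + 1). Since Q(∛823) ⊂ R and ω ∉ R, we have ω ∉ Q(∛823), so x^2 + x + 1 remains irreducible over Q(∛823) and [Q(∛823, ω) : Q(∛823)] = 2. By the tower law, [Q(∛823, ω) : Q] = 3 · 2 = 6. (In fact Q(∛823, ω) is the splitting field of x^3 - 823 over Q.)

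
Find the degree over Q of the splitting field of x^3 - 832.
[K : Q] = 6

The roots of x^3 - 832 are ∛832, ω∛832, ω^2∛832 where ω = e^(2πi/3) is a primitive cube root of unity, so K = Q(∛832, ω). Now [Q(∛832):Q] = 3 (since 832 is not a perfect cube, x^3 - 832 is irreducible) and [Q(ω):Q] = 2. Both 2 and 3 divide [K:Q], and [K:Q] ≤ 3·2 = 6, so [K:Q] = 6. (Equivalently: Q(∛832) ⊂ R but ω ∉ R, so [K : Q(∛832)] = 2.)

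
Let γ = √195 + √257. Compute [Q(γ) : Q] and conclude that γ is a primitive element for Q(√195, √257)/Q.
[Q(γ) : Q] = 4 (equivalently, Q(γ) = Q(√195, √257))

Obviously Q(γ) ⊆ Q(√195, √257), and [Q(√195, √257):Q] = 4 (since 195, 257 are distinct squarefree integers > 1 with 50115 not a perfect square). To show equality we compute the minimal polynomial of γ. From γ = √195 + √257: γ^2 = 195 + 2√(50115) + 257 = 452 + 2√(50115), so γ^2 - 452 = 2√(50115); squaring, (γ^2 - 452)^2 = 4·50115, i.e. γ^4 - 904γ^2 + 204304 - 200460 = 0, i.e. γ^4 - 904γ^2 + 3844 = 0. So γ is a root of x^4 - 904x^2 + 3844. This polynomial is irreducible over Q: it has no rational root (each ±√195 ± √257 is irrational), and any factorization into two quadratics over Q would force √(50115) ∈ Q (pairing opposite roots) or √195, √257 ∈ Q (other pairings), all impossible. Hence [Q(γ):Q] = 4 = [Q(√195, √257):Q], so Q(γ) = Q(√195, √257).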